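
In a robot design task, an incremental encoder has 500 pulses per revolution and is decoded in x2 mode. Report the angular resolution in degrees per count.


resolution = 360 / (PPR * 2) = 360 / 1000 = 0.3600

0.3600 degrees


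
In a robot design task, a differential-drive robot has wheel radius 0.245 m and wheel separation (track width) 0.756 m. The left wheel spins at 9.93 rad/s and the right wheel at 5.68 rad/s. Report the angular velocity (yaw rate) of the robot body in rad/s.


omega = r*(wR - wL)/L = 0.245*(5.68 - (9.93))/0.756 = -1.3773

-1.3773 rad/s


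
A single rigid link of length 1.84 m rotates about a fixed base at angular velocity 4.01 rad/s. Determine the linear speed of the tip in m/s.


v = L*omega = 1.84 * 4.01 = 7.3784

7.3784 m/s


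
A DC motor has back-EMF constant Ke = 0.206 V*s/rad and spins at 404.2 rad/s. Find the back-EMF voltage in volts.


V_emf = Ke * omega = 0.206*404.2 = 83.2652

83.2652 V


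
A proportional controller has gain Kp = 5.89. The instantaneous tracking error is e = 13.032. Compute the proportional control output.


u_P = Kp * e = 5.89 * 13.032 = 76.7585

76.7585


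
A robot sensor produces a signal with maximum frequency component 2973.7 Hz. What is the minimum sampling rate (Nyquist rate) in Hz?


f_s,min = 2*f_max = 2*2973.7 = 5947.4000

5947.4000 Hz


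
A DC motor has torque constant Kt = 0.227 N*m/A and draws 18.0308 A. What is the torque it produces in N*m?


tau = Kt * I = 0.227*18.0308 = 4.0930

4.0930 N*m


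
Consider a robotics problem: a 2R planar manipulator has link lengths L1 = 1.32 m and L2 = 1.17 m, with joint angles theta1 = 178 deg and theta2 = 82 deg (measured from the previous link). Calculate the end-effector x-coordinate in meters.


x = L1*cos(th1) + L2*cos(th1+th2) = 1.32*cos(178 deg) + 1.17*cos(260 deg) = -1.5224

-1.5224 m


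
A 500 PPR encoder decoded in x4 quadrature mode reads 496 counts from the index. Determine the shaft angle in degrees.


angle = counts * 360 / (PPR*4) = 496 * 360 / 2000 = 89.2800

89.2800 degrees


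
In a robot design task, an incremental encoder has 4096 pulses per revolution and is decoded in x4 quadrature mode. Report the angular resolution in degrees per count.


resolution = 360 / (PPR * 4) = 360 / 16384 = 0.0220

0.0220 degrees


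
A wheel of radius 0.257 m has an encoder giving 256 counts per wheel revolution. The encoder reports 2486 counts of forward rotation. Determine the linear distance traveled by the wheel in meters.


revs = 2486/256 = 9.710938
d = revs * 2*pi*r = 9.710938 * 2*pi*0.257 = 15.6810

15.6810 m


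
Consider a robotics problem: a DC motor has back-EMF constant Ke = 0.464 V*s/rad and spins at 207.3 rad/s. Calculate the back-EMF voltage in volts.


V_emf = Ke * omega = 0.464*207.3 = 96.1872

96.1872 V


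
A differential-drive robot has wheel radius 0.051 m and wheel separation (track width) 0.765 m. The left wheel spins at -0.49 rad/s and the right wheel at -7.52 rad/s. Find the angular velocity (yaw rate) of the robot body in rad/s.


omega = r*(wR - wL)/L = 0.051*(-7.52 - (-0.49))/0.765 = -0.4687

-0.4687 rad/s


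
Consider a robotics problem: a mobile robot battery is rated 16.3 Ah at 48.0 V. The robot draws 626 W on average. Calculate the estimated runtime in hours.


E = 16.3*48.0 = 782.4000 Wh
t = E/P = 782.4000/626 = 1.2498

1.2498 hours


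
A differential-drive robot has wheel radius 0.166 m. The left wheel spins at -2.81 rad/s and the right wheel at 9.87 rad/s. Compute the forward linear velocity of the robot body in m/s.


v = r*(wR + wL)/2 = 0.166*(9.87 + -2.81)/2 = 0.5860

0.5860 m/s


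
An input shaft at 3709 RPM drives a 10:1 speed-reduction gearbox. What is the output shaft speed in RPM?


omega_out = omega_in / N = 3709 / 10 = 370.9000

370.9000 RPM


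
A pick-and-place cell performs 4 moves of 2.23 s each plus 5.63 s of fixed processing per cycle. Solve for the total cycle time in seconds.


T = 4*2.23 + 5.63 = 14.5500

14.5500 s


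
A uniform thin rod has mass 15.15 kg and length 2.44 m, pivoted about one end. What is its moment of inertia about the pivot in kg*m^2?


I = (1/3)*m*L^2 = (1/3)*15.15*2.44^2 = 30.0657

30.0657 kg*m^2


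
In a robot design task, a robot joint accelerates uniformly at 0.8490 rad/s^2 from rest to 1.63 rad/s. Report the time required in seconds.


t = delta_omega / alpha = 1.63 / 0.8490 = 1.9199

1.9199 s


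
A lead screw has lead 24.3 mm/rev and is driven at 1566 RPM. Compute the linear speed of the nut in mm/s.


v = lead * (RPM/60) = 24.3*1566/60 = 634.2300

634.2300 mm/s


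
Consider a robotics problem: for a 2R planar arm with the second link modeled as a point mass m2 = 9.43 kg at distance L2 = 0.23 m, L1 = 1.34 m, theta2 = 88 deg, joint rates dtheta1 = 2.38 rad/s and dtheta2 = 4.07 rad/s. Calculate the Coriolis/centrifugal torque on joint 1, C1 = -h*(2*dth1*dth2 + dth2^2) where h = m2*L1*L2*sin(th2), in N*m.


h = m2*L1*L2*sin(th2) = 9.43*1.34*0.23*sin(88 deg) = 2.904556
C1 = -h*(2*2.38*4.07 + 4.07^2) = -2.904556*35.9381 = -104.3842

-104.3842 N*m


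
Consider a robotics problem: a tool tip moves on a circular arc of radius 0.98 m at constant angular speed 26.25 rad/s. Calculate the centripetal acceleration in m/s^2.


a_c = omega^2 * r = 26.25^2 * 0.98 = 675.2812

675.2812 m/s^2


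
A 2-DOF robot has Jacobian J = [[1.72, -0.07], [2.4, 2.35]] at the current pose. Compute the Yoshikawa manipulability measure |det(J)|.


det(J) = 1.72*2.35 - (-0.07)*(2.4) = 4.2100
|det(J)| = 4.2100

4.2100


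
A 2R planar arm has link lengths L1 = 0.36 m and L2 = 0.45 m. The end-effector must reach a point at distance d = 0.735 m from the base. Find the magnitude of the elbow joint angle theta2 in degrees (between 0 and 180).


cos(th2) = (d^2 - L1^2 - L2^2)/(2*L1*L2) = (0.735^2 - 0.36^2 - 0.45^2)/(2*0.36*0.45) = 0.64236111
th2 = acos(0.64236111) = 50.0319 deg

50.0319 degrees


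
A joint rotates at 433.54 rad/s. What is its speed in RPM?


RPM = 433.54 * 60/(2*pi) = 4140.0020

4140.0020 RPM


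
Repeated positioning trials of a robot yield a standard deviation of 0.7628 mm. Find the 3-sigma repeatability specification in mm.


repeatability = 3*sigma = 3*0.7628 = 2.2884

2.2884 mm


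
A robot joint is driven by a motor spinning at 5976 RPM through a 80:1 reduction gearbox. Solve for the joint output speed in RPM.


omega_joint = omega_motor / N = 5976 / 80 = 74.7000

74.7000 RPM


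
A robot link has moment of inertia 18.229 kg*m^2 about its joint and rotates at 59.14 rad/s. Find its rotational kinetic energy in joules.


KE = (1/2)*I*omega^2 = 0.5*18.229*59.14^2 = 31878.3247

31878.3247 J


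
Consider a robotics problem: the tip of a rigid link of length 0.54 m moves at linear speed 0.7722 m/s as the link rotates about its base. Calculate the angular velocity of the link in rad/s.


omega = v / L = 0.7722 / 0.54 = 1.4300

1.4300 rad/s


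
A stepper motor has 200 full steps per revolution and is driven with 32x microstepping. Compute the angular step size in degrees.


step = 360/(200*32) = 360/6400 = 0.0563

0.0563 degrees


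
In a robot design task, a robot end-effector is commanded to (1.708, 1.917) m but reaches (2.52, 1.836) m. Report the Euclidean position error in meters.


dx = 2.52 - (1.708) = 0.8120, dy = 1.836 - (1.917) = -0.0810
err = sqrt(0.659344 + 0.006561) = 0.8160

0.8160 m


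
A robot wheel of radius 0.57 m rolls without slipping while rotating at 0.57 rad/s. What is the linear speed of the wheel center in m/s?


v = omega * r = 0.57 * 0.57 = 0.3249

0.3249 m/s


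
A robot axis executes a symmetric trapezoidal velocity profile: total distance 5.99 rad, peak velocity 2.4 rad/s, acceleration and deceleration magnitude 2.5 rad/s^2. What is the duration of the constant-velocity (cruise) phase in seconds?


t_acc = v/a = 0.960000 s, d_acc = v^2/(2a) = 1.152000 rad each
d_cruise = 5.99 - 2*1.152000 = 3.686000 rad
t_cruise = d_cruise/v = 3.686000/2.4 = 1.5358

1.5358 s


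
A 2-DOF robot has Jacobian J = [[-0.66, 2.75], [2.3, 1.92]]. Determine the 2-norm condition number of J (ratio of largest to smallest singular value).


JJ^T eigenvalues: trace(JJ^T) = 16.9745, det(JJ^T) = det(J)^2 = 57.64150084
s_max^2 = (16.9745 + sqrt(57.56764689))/2 = 12.28091732
s_min^2 = (16.9745 - sqrt(57.56764689))/2 = 4.69358268
kappa = s_max/s_min = sqrt(12.28091732/4.69358268) = 1.6176

1.6176


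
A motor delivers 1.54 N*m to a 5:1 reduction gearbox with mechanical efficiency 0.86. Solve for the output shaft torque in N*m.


tau_out = tau_in * N * eta = 1.54 * 5 * 0.86 = 6.6220

6.6220 N*m


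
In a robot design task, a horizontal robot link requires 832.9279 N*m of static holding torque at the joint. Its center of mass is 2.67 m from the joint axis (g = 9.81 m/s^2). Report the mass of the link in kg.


m = tau / (g*L) = 832.9279 / (9.81 * 2.67) = 31.8000

31.8000 kg


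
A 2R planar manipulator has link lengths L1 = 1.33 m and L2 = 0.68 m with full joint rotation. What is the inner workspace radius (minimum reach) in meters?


r_min = |L1 - L2| = |1.33 - 0.68| = 0.6500

0.6500 m


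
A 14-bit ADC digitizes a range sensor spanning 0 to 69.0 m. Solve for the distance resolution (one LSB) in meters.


res = range / 2^n = 69.0/2^14 = 69.0/16384 = 0.0042

0.0042 m


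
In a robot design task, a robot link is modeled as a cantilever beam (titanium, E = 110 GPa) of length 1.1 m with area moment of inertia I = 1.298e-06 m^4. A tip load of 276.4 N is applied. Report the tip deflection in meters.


delta = F*L^3/(3*E*I) = 276.4*1.1^3/(3*1.100e+11*1.298e-06)
      = 367.8884/428340 = 8.5887e-04

8.5887e-04 m


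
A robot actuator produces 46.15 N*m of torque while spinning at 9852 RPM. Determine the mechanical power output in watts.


omega = 9852 * 2*pi/60 = 1031.699027 rad/s
P = tau * omega = 46.15 * 1031.699027 = 47612.9101

47612.9101 W


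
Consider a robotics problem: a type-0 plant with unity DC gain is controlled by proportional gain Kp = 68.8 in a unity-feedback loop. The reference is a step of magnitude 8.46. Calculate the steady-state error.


e_ss = R/(1 + Kp) = 8.46/(1 + 68.8) = 8.46/69.8000 = 0.1212

0.1212


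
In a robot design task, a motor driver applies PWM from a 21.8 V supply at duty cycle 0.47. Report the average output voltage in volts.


V_avg = V_supply * D = 21.8*0.47 = 10.2460

10.2460 V


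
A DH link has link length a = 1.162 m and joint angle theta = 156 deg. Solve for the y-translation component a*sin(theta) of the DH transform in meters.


a*sin(theta) = 1.162*sin(156 deg) = 0.4726

0.4726 m


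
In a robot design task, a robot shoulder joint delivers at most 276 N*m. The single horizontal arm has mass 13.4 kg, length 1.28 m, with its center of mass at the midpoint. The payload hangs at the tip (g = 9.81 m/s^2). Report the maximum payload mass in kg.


tau_arm = m_arm*g*(L/2) = 13.4*9.81*1.28/2 = 84.1306 N*m
tau_payload = tau_max - tau_arm = 276 - 84.1306 = 191.8694
m_payload = tau_payload / (g*L) = 191.8694 / (9.81*1.28) = 15.2801

15.2801 kg


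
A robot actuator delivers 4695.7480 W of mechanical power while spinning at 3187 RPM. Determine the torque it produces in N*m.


omega = 3187 * 2*pi/60 = 333.741860 rad/s
tau = P / omega = 4695.7480 / 333.741860 = 14.0700

14.0700 N*m


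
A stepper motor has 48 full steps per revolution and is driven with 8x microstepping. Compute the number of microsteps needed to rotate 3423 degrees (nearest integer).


step_size = 360/(48*8) = 360/384 = 0.937500 deg
n = 3423/(360/384) = 3423*384/360 = 3651.2000 -> 3651

3651 steps


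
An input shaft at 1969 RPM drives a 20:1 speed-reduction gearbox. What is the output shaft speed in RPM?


omega_out = omega_in / N = 1969 / 20 = 98.4500

98.4500 RPM


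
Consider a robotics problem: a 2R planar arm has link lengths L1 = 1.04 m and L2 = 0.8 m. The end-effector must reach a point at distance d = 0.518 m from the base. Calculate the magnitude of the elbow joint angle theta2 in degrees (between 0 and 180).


cos(th2) = (d^2 - L1^2 - L2^2)/(2*L1*L2) = (0.518^2 - 1.04^2 - 0.8^2)/(2*1.04*0.8) = -0.87336298
th2 = acos(-0.87336298) = 150.8518 deg

150.8518 degrees


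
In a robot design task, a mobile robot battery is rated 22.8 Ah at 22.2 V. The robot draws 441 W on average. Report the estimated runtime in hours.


E = 22.8*22.2 = 506.1600 Wh
t = E/P = 506.1600/441 = 1.1478

1.1478 hours


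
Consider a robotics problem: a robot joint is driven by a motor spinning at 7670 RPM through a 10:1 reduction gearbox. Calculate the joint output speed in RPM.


omega_joint = omega_motor / N = 7670 / 10 = 767.0000

767.0000 RPM


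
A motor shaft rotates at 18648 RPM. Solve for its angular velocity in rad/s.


omega = 18648 * 2*pi/60 = 1952.8140

1952.8140 rad/s


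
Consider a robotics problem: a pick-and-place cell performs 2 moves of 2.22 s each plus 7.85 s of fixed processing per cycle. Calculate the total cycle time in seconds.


T = 2*2.22 + 7.85 = 12.2900

12.2900 s


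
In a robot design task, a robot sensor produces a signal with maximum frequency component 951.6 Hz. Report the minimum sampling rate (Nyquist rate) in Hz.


f_s,min = 2*f_max = 2*951.6 = 1903.2000

1903.2000 Hz


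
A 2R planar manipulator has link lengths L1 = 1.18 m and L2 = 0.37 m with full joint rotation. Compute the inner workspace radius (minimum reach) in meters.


r_min = |L1 - L2| = |1.18 - 0.37| = 0.8100

0.8100 m


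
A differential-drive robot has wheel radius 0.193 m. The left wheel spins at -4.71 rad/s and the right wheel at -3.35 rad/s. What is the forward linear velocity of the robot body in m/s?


v = r*(wR + wL)/2 = 0.193*(-3.35 + -4.71)/2 = -0.7778

-0.7778 m/s


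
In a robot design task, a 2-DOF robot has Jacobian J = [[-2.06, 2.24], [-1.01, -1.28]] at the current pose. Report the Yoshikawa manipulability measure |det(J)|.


det(J) = -2.06*-1.28 - (2.24)*(-1.01) = 4.8992
|det(J)| = 4.8992

4.8992


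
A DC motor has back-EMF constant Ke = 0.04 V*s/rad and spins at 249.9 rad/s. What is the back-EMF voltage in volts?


V_emf = Ke * omega = 0.04*249.9 = 9.9960

9.9960 V


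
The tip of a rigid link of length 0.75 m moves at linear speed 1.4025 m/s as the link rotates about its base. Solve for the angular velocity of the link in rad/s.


omega = v / L = 1.4025 / 0.75 = 1.8700

1.8700 rad/s


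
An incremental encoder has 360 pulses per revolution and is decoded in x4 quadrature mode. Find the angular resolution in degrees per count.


resolution = 360 / (PPR * 4) = 360 / 1440 = 0.2500

0.2500 degrees


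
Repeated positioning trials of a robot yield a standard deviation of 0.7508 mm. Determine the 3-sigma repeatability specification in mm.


repeatability = 3*sigma = 3*0.7508 = 2.2524

2.2524 mm


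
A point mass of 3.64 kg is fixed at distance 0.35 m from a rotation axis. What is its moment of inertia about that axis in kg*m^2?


I = m*r^2 = 3.64*0.35^2 = 0.4459

0.4459 kg*m^2


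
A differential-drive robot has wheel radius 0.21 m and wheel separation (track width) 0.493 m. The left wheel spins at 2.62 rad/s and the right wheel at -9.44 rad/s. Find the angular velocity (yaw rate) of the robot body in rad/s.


omega = r*(wR - wL)/L = 0.21*(-9.44 - (2.62))/0.493 = -5.1371

-5.1371 rad/s


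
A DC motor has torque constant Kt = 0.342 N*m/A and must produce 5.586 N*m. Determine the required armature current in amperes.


I = tau / Kt = 5.586/0.342 = 16.3333

16.3333 A


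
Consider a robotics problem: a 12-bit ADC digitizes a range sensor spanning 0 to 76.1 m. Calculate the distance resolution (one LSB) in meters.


res = range / 2^n = 76.1/2^12 = 76.1/4096 = 0.0186

0.0186 m


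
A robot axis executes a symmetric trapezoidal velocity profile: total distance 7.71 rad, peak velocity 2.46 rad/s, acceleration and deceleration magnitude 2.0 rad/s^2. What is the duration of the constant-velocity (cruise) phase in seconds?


t_acc = v/a = 1.230000 s, d_acc = v^2/(2a) = 1.512900 rad each
d_cruise = 7.71 - 2*1.512900 = 4.684200 rad
t_cruise = d_cruise/v = 4.684200/2.46 = 1.9041

1.9041 s


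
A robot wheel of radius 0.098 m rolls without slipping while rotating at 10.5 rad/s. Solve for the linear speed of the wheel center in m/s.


v = omega * r = 10.5 * 0.098 = 1.0290

1.0290 m/s


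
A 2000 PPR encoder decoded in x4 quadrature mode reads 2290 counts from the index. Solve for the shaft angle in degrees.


angle = counts * 360 / (PPR*4) = 2290 * 360 / 8000 = 103.0500

103.0500 degrees


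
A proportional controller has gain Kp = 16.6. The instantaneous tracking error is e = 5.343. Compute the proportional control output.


u_P = Kp * e = 16.6 * 5.343 = 88.6938

88.6938


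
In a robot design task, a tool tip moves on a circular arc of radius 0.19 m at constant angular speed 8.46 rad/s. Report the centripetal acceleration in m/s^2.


a_c = omega^2 * r = 8.46^2 * 0.19 = 13.5986

13.5986 m/s^2


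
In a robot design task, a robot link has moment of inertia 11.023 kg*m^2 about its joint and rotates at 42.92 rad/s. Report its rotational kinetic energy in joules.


KE = (1/2)*I*omega^2 = 0.5*11.023*42.92^2 = 10152.8797

10152.8797 J


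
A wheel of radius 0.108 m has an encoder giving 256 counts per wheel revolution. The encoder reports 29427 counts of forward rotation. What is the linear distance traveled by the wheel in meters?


revs = 29427/256 = 114.949219
d = revs * 2*pi*r = 114.949219 * 2*pi*0.108 = 78.0027

78.0027 m


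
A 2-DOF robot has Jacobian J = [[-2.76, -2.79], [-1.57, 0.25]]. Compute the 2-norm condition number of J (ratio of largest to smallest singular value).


JJ^T eigenvalues: trace(JJ^T) = 17.9291, det(JJ^T) = det(J)^2 = 25.70794209
s_max^2 = (17.9291 + sqrt(218.62085845))/2 = 16.35746652
s_min^2 = (17.9291 - sqrt(218.62085845))/2 = 1.57163348
kappa = s_max/s_min = sqrt(16.35746652/1.57163348) = 3.2261

3.2261


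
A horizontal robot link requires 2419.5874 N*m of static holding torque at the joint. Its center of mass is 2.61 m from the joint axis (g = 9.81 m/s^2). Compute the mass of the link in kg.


m = tau / (g*L) = 2419.5874 / (9.81 * 2.61) = 94.5000

94.5000 kg


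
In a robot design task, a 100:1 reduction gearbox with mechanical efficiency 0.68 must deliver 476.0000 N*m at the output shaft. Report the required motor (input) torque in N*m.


tau_in = tau_out / (N * eta) = 476.0000 / (100 * 0.68) = 7.0000

7.0000 N*m


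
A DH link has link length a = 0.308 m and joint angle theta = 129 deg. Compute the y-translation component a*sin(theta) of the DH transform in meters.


a*sin(theta) = 0.308*sin(129 deg) = 0.2394

0.2394 m


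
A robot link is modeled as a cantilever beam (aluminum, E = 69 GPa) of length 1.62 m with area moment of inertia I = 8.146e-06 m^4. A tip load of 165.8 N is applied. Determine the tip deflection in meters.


delta = F*L^3/(3*E*I) = 165.8*1.62^3/(3*6.900e+10*8.146e-06)
      = 704.9033424/1686222 = 4.1804e-04

4.1804e-04 m


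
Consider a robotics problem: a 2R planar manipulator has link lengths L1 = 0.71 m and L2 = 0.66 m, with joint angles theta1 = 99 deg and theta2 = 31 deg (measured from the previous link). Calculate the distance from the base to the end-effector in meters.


x = L1*cos(th1) + L2*cos(th1+th2) = -0.535308
y = L1*sin(th1) + L2*sin(th1+th2) = 1.206848
d = sqrt(x^2 + y^2) = sqrt(0.286555 + 1.456482) = 1.3202

1.3202 m


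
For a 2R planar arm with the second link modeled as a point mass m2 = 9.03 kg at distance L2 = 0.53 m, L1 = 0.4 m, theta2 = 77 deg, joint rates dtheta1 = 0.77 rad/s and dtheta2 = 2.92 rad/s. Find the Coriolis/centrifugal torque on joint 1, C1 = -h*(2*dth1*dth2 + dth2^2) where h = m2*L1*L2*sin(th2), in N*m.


h = m2*L1*L2*sin(th2) = 9.03*0.4*0.53*sin(77 deg) = 1.865295
C1 = -h*(2*0.77*2.92 + 2.92^2) = -1.865295*13.0232 = -24.2921

-24.2921 N*m


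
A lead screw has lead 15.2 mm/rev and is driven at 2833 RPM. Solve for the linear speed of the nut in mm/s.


v = lead * (RPM/60) = 15.2*2833/60 = 717.6933

717.6933 mm/s


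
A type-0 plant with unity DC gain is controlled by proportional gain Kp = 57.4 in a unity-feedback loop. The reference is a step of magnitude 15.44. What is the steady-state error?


e_ss = R/(1 + Kp) = 15.44/(1 + 57.4) = 15.44/58.4000 = 0.2644

0.2644


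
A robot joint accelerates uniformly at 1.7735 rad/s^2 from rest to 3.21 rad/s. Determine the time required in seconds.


t = delta_omega / alpha = 3.21 / 1.7735 = 1.8100

1.8100 s


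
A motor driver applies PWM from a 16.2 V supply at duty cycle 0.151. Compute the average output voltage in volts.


V_avg = V_supply * D = 16.2*0.151 = 2.4462

2.4462 V


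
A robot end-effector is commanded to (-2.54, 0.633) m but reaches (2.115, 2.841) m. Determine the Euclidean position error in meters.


dx = 2.115 - (-2.54) = 4.6550, dy = 2.841 - (0.633) = 2.2080
err = sqrt(21.669025 + 4.875264) = 5.1521

5.1521 m


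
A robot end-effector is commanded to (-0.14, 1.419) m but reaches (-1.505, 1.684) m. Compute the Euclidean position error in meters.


dx = -1.505 - (-0.14) = -1.3650, dy = 1.684 - (1.419) = 0.2650
err = sqrt(1.863225 + 0.070225) = 1.3905

1.3905 m


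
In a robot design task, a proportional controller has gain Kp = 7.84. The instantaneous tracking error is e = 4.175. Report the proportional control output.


u_P = Kp * e = 7.84 * 4.175 = 32.7320

32.7320


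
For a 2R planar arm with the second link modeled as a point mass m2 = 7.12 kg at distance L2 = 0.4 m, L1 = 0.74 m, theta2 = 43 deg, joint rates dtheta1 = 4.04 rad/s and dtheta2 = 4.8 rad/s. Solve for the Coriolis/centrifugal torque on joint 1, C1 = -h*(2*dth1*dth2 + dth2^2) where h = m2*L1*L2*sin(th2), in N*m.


h = m2*L1*L2*sin(th2) = 7.12*0.74*0.4*sin(43 deg) = 1.437325
C1 = -h*(2*4.04*4.8 + 4.8^2) = -1.437325*61.8240 = -88.8612

-88.8612 N*m


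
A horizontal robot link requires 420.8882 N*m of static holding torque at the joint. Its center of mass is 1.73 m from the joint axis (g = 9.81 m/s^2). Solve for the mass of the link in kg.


m = tau / (g*L) = 420.8882 / (9.81 * 1.73) = 24.8000

24.8000 kg


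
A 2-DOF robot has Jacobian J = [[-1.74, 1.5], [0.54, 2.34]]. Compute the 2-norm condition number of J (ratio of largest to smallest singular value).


JJ^T eigenvalues: trace(JJ^T) = 11.0448, det(JJ^T) = det(J)^2 = 23.83001856
s_max^2 = (11.0448 + sqrt(26.66753280))/2 = 8.10443083
s_min^2 = (11.0448 - sqrt(26.66753280))/2 = 2.94036917
kappa = s_max/s_min = sqrt(8.10443083/2.94036917) = 1.6602

1.6602


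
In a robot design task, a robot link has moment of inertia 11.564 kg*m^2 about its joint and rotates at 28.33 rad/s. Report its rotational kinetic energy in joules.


KE = (1/2)*I*omega^2 = 0.5*11.564*28.33^2 = 4640.5690

4640.5690 J


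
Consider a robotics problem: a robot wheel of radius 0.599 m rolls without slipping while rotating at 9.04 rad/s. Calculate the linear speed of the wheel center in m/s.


v = omega * r = 9.04 * 0.599 = 5.4150

5.4150 m/s


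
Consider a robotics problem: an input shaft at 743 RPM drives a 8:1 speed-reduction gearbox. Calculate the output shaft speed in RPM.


omega_out = omega_in / N = 743 / 8 = 92.8750

92.8750 RPM


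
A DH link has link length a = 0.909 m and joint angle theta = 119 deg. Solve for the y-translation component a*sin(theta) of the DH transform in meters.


a*sin(theta) = 0.909*sin(119 deg) = 0.7950

0.7950 m


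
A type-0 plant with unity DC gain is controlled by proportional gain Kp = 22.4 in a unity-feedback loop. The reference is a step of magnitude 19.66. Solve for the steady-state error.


e_ss = R/(1 + Kp) = 19.66/(1 + 22.4) = 19.66/23.4000 = 0.8402

0.8402


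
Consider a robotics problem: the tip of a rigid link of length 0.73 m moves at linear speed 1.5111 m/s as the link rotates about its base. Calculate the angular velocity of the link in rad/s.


omega = v / L = 1.5111 / 0.73 = 2.0700

2.0700 rad/s


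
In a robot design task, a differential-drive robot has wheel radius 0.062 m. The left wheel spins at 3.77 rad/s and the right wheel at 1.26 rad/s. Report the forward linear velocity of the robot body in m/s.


v = r*(wR + wL)/2 = 0.062*(1.26 + 3.77)/2 = 0.1559

0.1559 m/s


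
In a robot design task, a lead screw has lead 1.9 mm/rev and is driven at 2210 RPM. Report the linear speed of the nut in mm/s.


v = lead * (RPM/60) = 1.9*2210/60 = 69.9833

69.9833 mm/s


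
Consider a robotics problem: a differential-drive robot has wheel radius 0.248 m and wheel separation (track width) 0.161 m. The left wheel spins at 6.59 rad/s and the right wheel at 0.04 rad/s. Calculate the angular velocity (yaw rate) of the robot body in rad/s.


omega = r*(wR - wL)/L = 0.248*(0.04 - (6.59))/0.161 = -10.0894

-10.0894 rad/s


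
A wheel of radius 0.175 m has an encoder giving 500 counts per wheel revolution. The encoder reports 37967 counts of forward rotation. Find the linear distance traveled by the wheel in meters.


revs = 37967/500 = 75.934000
d = revs * 2*pi*r = 75.934000 * 2*pi*0.175 = 83.4938

83.4938 m


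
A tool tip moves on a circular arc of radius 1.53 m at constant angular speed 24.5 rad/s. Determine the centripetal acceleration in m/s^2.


a_c = omega^2 * r = 24.5^2 * 1.53 = 918.3825

918.3825 m/s^2


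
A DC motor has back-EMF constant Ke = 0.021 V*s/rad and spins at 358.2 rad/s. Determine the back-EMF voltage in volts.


V_emf = Ke * omega = 0.021*358.2 = 7.5222

7.5222 V


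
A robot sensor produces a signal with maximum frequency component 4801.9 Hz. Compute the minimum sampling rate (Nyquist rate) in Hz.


f_s,min = 2*f_max = 2*4801.9 = 9603.8000

9603.8000 Hz


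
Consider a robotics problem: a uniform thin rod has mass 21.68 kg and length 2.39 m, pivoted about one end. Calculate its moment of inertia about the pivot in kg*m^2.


I = (1/3)*m*L^2 = (1/3)*21.68*2.39^2 = 41.2794

41.2794 kg*m^2


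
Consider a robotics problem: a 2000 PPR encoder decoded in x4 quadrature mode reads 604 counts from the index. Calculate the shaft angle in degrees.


angle = counts * 360 / (PPR*4) = 604 * 360 / 8000 = 27.1800

27.1800 degrees


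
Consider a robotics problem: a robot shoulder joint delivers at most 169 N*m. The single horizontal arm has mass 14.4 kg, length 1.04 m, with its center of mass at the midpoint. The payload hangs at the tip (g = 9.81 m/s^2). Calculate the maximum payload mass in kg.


tau_arm = m_arm*g*(L/2) = 14.4*9.81*1.04/2 = 73.4573 N*m
tau_payload = tau_max - tau_arm = 169 - 73.4573 = 95.5427
m_payload = tau_payload / (g*L) = 95.5427 / (9.81*1.04) = 9.3647

9.3647 kg


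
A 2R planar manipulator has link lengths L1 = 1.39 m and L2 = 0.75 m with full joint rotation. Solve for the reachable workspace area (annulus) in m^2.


r_max = L1 + L2 = 2.1400, r_min = |L1 - L2| = 0.6400
A = pi*(r_max^2 - r_min^2) = pi*(4.5796 - 0.4096) = 13.1004

13.1004 m^2


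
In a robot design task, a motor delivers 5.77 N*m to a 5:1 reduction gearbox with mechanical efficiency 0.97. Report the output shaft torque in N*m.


tau_out = tau_in * N * eta = 5.77 * 5 * 0.97 = 27.9845

27.9845 N*m


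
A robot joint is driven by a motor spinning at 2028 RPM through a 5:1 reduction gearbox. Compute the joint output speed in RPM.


omega_joint = omega_motor / N = 2028 / 5 = 405.6000

405.6000 RPM


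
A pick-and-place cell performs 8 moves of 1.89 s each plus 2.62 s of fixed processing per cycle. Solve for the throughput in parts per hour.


T_cycle = 8*1.89 + 2.62 = 17.7400 s
rate = 3600/T = 202.9312

202.9312 parts/hour


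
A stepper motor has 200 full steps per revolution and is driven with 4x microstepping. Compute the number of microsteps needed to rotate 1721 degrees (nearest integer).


step_size = 360/(200*4) = 360/800 = 0.450000 deg
n = 1721/(360/800) = 1721*800/360 = 3824.4444 -> 3824

3824 steps


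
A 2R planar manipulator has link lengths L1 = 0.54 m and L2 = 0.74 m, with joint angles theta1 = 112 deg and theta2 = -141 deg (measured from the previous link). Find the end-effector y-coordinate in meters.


y = L1*sin(th1) + L2*sin(th1+th2) = 0.54*sin(112 deg) + 0.74*sin(-29 deg) = 0.1419

0.1419 m


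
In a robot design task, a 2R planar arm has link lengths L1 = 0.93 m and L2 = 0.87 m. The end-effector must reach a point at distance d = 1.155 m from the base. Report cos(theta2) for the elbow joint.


cos(th2) = (d^2 - L1^2 - L2^2)/(2*L1*L2) = (1.155^2 - 0.93^2 - 0.87^2)/(2*0.93*0.87) = -0.1778

-0.1778


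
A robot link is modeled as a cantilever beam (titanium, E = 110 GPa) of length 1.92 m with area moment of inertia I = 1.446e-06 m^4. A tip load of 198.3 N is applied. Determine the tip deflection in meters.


delta = F*L^3/(3*E*I) = 198.3*1.92^3/(3*1.100e+11*1.446e-06)
      = 1403.5451904/477180 = 0.0029

0.0029 m


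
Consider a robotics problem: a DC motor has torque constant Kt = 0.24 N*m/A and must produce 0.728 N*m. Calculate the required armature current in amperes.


I = tau / Kt = 0.728/0.24 = 3.0333

3.0333 A


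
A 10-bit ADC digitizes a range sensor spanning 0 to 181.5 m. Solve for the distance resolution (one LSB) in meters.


res = range / 2^n = 181.5/2^10 = 181.5/1024 = 0.1772

0.1772 m


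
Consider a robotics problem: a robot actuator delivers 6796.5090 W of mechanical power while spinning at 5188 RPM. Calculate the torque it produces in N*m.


omega = 5188 * 2*pi/60 = 543.286090 rad/s
tau = P / omega = 6796.5090 / 543.286090 = 12.5100

12.5100 N*m


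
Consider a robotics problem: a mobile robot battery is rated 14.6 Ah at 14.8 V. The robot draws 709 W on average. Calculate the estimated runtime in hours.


E = 14.6*14.8 = 216.0800 Wh
t = E/P = 216.0800/709 = 0.3048

0.3048 hours


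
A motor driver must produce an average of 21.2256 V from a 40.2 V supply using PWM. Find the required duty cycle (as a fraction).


D = V_avg/V_supply = 21.2256/40.2 = 0.5280

0.5280


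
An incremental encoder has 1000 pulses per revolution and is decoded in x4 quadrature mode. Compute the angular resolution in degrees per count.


resolution = 360 / (PPR * 4) = 360 / 4000 = 0.0900

0.0900 degrees


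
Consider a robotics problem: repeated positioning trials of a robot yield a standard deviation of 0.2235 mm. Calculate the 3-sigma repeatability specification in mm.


repeatability = 3*sigma = 3*0.2235 = 0.6705

0.6705 mm


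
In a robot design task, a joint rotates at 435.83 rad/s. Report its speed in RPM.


RPM = 435.83 * 60/(2*pi) = 4161.8699

4161.8699 RPM


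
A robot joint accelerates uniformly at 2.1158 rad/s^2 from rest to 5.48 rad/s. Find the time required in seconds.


t = delta_omega / alpha = 5.48 / 2.1158 = 2.5900

2.5900 s


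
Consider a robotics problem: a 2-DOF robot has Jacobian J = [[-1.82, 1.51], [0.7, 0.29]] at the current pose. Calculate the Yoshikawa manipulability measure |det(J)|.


det(J) = -1.82*0.29 - (1.51)*(0.7) = -1.5848
|det(J)| = 1.5848

1.5848


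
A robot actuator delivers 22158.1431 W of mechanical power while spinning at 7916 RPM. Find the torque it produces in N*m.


omega = 7916 * 2*pi/60 = 828.961582 rad/s
tau = P / omega = 22158.1431 / 828.961582 = 26.7300

26.7300 N*m


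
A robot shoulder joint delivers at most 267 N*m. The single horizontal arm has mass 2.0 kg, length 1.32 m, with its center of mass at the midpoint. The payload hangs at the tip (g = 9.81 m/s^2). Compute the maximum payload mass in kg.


tau_arm = m_arm*g*(L/2) = 2.0*9.81*1.32/2 = 12.9492 N*m
tau_payload = tau_max - tau_arm = 267 - 12.9492 = 254.0508
m_payload = tau_payload / (g*L) = 254.0508 / (9.81*1.32) = 19.6190

19.6190 kg


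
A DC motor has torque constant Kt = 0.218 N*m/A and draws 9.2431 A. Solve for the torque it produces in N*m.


tau = Kt * I = 0.218*9.2431 = 2.0150

2.0150 N*m


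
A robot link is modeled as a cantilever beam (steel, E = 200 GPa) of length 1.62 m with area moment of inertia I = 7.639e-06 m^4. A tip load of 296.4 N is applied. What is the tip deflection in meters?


delta = F*L^3/(3*E*I) = 296.4*1.62^3/(3*2.000e+11*7.639e-06)
      = 1260.1528992/4583400 = 2.7494e-04

2.7494e-04 m


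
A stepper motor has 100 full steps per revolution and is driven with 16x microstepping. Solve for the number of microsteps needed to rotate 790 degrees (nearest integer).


step_size = 360/(100*16) = 360/1600 = 0.225000 deg
n = 790/(360/1600) = 790*1600/360 = 3511.1111 -> 3511

3511 steps


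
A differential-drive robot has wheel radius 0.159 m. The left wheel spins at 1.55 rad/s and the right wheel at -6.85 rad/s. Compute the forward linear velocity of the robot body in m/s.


v = r*(wR + wL)/2 = 0.159*(-6.85 + 1.55)/2 = -0.4214

-0.4214 m/s


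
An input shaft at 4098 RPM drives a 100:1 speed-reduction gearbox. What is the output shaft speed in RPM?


omega_out = omega_in / N = 4098 / 100 = 40.9800

40.9800 RPM


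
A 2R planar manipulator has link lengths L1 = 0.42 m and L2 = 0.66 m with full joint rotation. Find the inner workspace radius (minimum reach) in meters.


r_min = |L1 - L2| = |0.42 - 0.66| = 0.2400

0.2400 m


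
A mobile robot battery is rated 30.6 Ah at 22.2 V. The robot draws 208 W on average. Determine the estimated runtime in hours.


E = 30.6*22.2 = 679.3200 Wh
t = E/P = 679.3200/208 = 3.2660

3.2660 hours


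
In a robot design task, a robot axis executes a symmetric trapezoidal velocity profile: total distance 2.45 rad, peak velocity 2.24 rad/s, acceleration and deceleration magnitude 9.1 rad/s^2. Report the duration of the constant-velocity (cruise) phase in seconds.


t_acc = v/a = 0.246154 s, d_acc = v^2/(2a) = 0.275692 rad each
d_cruise = 2.45 - 2*0.275692 = 1.898616 rad
t_cruise = d_cruise/v = 1.898616/2.24 = 0.8476

0.8476 s


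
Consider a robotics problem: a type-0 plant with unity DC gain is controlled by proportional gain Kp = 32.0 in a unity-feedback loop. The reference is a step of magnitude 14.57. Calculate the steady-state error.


e_ss = R/(1 + Kp) = 14.57/(1 + 32.0) = 14.57/33.0000 = 0.4415

0.4415


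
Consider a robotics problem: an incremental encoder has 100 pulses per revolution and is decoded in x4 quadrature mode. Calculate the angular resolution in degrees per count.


resolution = 360 / (PPR * 4) = 360 / 400 = 0.9000

0.9000 degrees


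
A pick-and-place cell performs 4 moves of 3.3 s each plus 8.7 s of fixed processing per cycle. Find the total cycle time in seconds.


T = 4*3.3 + 8.7 = 21.9000

21.9000 s


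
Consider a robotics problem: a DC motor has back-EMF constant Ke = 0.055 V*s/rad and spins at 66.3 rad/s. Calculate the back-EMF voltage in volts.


V_emf = Ke * omega = 0.055*66.3 = 3.6465

3.6465 V


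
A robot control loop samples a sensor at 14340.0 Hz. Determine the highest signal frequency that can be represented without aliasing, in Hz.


f_max = f_s/2 = 14340.0/2 = 7170.0000

7170.0000 Hz


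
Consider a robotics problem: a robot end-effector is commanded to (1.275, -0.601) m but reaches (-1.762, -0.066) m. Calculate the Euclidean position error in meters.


dx = -1.762 - (1.275) = -3.0370, dy = -0.066 - (-0.601) = 0.5350
err = sqrt(9.223369 + 0.286225) = 3.0838

3.0838 m


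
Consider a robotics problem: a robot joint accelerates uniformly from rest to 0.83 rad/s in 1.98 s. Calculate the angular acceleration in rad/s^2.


alpha = delta_omega / t = 0.83 / 1.98 = 0.4192

0.4192 rad/s^2


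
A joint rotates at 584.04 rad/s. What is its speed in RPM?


RPM = 584.04 * 60/(2*pi) = 5577.1712

5577.1712 RPM


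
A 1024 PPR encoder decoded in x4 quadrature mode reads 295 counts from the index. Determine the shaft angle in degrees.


angle = counts * 360 / (PPR*4) = 295 * 360 / 4096 = 25.9277

25.9277 degrees


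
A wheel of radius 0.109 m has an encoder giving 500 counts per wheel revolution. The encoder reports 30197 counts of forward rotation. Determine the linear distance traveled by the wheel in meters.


revs = 30197/500 = 60.394000
d = revs * 2*pi*r = 60.394000 * 2*pi*0.109 = 41.3619

41.3619 m


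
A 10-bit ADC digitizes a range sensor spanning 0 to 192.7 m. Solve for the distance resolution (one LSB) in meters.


res = range / 2^n = 192.7/2^10 = 192.7/1024 = 0.1882

0.1882 m


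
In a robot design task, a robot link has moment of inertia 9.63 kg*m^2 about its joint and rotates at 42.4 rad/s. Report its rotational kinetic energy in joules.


KE = (1/2)*I*omega^2 = 0.5*9.63*42.4^2 = 8656.2144

8656.2144 J


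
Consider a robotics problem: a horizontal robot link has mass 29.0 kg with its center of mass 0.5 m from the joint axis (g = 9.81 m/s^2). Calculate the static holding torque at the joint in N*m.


tau = m*g*L = 29.0 * 9.81 * 0.5 = 142.2450

142.2450 N*m


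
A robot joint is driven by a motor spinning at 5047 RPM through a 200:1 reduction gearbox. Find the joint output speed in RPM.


omega_joint = omega_motor / N = 5047 / 200 = 25.2350

25.2350 RPM


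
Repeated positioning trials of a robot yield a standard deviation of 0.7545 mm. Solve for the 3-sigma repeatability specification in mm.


repeatability = 3*sigma = 3*0.7545 = 2.2635

2.2635 mm


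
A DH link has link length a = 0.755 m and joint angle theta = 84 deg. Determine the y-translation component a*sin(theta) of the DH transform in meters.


a*sin(theta) = 0.755*sin(84 deg) = 0.7509

0.7509 m


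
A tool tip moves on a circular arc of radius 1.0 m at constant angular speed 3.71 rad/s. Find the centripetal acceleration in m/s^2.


a_c = omega^2 * r = 3.71^2 * 1.0 = 13.7641

13.7641 m/s^2


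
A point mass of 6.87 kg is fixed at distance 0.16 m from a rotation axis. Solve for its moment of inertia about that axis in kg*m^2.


I = m*r^2 = 6.87*0.16^2 = 0.1759

0.1759 kg*m^2


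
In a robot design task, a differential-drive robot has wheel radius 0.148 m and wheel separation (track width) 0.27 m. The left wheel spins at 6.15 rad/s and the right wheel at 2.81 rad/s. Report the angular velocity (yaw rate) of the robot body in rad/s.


omega = r*(wR - wL)/L = 0.148*(2.81 - (6.15))/0.27 = -1.8308

-1.8308 rad/s


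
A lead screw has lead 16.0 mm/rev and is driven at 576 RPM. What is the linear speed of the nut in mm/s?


v = lead * (RPM/60) = 16.0*576/60 = 153.6000

153.6000 mm/s


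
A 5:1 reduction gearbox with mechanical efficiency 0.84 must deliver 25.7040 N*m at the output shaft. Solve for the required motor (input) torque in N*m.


tau_in = tau_out / (N * eta) = 25.7040 / (5 * 0.84) = 6.1200

6.1200 N*m


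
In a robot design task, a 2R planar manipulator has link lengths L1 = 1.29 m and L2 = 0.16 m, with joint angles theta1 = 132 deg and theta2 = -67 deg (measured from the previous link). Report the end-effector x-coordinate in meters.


x = L1*cos(th1) + L2*cos(th1+th2) = 1.29*cos(132 deg) + 0.16*cos(65 deg) = -0.7956

-0.7956 m


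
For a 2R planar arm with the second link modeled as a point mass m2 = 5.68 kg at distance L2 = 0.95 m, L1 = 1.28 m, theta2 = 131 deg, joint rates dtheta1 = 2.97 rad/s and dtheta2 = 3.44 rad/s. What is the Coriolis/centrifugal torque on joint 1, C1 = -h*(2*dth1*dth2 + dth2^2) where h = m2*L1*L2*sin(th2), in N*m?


h = m2*L1*L2*sin(th2) = 5.68*1.28*0.95*sin(131 deg) = 5.212689
C1 = -h*(2*2.97*3.44 + 3.44^2) = -5.212689*32.2672 = -168.1989

-168.1989 N*m


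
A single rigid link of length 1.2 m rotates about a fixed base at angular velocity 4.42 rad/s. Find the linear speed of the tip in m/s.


v = L*omega = 1.2 * 4.42 = 5.3040

5.3040 m/s
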